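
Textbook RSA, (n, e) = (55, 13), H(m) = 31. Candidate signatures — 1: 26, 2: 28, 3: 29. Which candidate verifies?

1

Candidate 1: Squares mod 55: 26^1≡26, 26^2≡16, 26^4≡36, 26^8≡31; 13 = 8 + 4 + 1, so 26^13 ≡ 31·36·26 ≡ 31 (mod 55)
  → matches H(m) = 31
Candidate 2: Squares mod 55: 28^1≡28, 28^2≡14, 28^4≡31, 28^8≡26; 13 = 8 + 4 + 1, so 28^13 ≡ 26·31·28 ≡ 18 (mod 55)
Candidate 3: Squares mod 55: 29^1≡29, 29^2≡16, 29^4≡36, 29^8≡31; 13 = 8 + 4 + 1, so 29^13 ≡ 31·36·29 ≡ 24 (mod 55)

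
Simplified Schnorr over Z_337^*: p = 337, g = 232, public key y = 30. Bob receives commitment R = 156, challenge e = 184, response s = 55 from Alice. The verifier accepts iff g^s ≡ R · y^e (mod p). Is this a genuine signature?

g^s mod p:
232^2 = 53824 ≡ 241
232^4 ≡ 241^2 = 58081 ≡ 117
232^8 ≡ 117^2 = 13689 ≡ 209
232^16 ≡ 209^2 = 43681 ≡ 208
232^32 ≡ 208^2 = 43264 ≡ 128
55 = 32 + 16 + 4 + 2 + 1, so 232^55 ≡ 128·208·117·241·232 ≡ 197 (mod 337)
R · y^e mod p:
30^2 = 900 ≡ 226
30^4 ≡ 226^2 = 51076 ≡ 189
30^8 ≡ 189^2 = 35721 ≡ 336
30^16 ≡ 336^2 = 112896 ≡ 1
30^32 ≡ 1^2 = 1
30^64 ≡ 1^2 = 1
30^128 ≡ 1^2 = 1
184 = 128 + 32 + 16 + 8, so 30^184 ≡ 1·1·1·336 ≡ 336 (mod 337)
156·336 = 52416 ≡ 181 (mod 337)
197 ≠ 181; the check fails.

forged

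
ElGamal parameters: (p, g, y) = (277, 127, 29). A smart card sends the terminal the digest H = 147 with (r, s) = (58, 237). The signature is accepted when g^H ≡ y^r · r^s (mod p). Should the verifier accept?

reject

Left side g^H mod p:
127^2 = 16129 ≡ 63
127^4 ≡ 63^2 = 3969 ≡ 91
127^8 ≡ 91^2 = 8281 ≡ 248
127^16 ≡ 248^2 = 61504 ≡ 10
127^32 ≡ 10^2 = 100
127^64 ≡ 100^2 = 10000 ≡ 28
127^128 ≡ 28^2 = 784 ≡ 230
147 = 128 + 16 + 2 + 1, so 127^147 ≡ 230·10·63·127 ≡ 82 (mod 277)
Right side y^r · r^s mod p:
29^2 = 841 ≡ 10
29^4 ≡ 10^2 = 100
29^8 ≡ 100^2 = 10000 ≡ 28
29^16 ≡ 28^2 = 784 ≡ 230
29^32 ≡ 230^2 = 52900 ≡ 270
58 = 32 + 16 + 8 + 2, so 29^58 ≡ 270·230·28·10 ≡ 156 (mod 277)
58^2 = 3364 ≡ 40
58^4 ≡ 40^2 = 1600 ≡ 215
58^8 ≡ 215^2 = 46225 ≡ 243
58^16 ≡ 243^2 = 59049 ≡ 48
58^32 ≡ 48^2 = 2304 ≡ 88
58^64 ≡ 88^2 = 7744 ≡ 265
58^128 ≡ 265^2 = 70225 ≡ 144
237 = 128 + 64 + 32 + 8 + 4 + 1, so 58^237 ≡ 144·265·88·243·215·58 ≡ 132 (mod 277)
156·132 = 20592 ≡ 94 (mod 277)
82 ≠ 94, so verification fails.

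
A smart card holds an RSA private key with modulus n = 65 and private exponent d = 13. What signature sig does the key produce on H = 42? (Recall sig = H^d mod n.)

42

Squares mod 65: H^1≡42, H^2≡9, H^4≡16, H^8≡61
13 = 8 + 4 + 1, so H^13 ≡ 61·16·42 ≡ 42 (mod 65)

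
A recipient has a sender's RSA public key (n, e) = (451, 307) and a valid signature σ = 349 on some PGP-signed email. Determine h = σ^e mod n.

156

Squares mod 451: σ^1≡349, σ^2≡31, σ^4≡59, σ^8≡324, σ^16≡344, σ^32≡174, σ^64≡59, σ^128≡324, σ^256≡344
307 = 256 + 32 + 16 + 2 + 1, so σ^307 ≡ 344·174·344·31·349 ≡ 156 (mod 451)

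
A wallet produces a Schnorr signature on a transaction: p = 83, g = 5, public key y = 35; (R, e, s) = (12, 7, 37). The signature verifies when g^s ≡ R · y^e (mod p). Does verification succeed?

g^s mod p:
5^37 mod 83 = 66
R · y^e mod p:
35^7 mod 83 = 42
12·42 = 504 ≡ 6 (mod 83)
66 ≠ 6; the check fails.

fails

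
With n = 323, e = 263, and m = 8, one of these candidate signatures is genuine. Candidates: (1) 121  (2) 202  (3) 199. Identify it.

Candidate 1: Squares mod 323: 121^1≡121, 121^2≡106, 121^4≡254, 121^8≡239, 121^16≡273, 121^32≡239, 121^64≡273, 121^128≡239, 121^256≡273; 263 = 256 + 4 + 2 + 1, so 121^263 ≡ 273·254·106·121 ≡ 315 (mod 323)
Candidate 2: Squares mod 323: 202^1≡202, 202^2≡106, 202^4≡254, 202^8≡239, 202^16≡273, 202^32≡239, 202^64≡273, 202^128≡239, 202^256≡273; 263 = 256 + 4 + 2 + 1, so 202^263 ≡ 273·254·106·202 ≡ 8 (mod 323)
  → matches m = 8
Candidate 3: Squares mod 323: 199^1≡199, 199^2≡195, 199^4≡234, 199^8≡169, 199^16≡137, 199^32≡35, 199^64≡256, 199^128≡290, 199^256≡120; 263 = 256 + 4 + 2 + 1, so 199^263 ≡ 120·234·195·199 ≡ 24 (mod 323)

2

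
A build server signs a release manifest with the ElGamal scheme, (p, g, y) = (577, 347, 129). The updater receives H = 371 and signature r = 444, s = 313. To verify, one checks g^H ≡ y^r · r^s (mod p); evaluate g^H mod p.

347^371 mod 577 = 240

240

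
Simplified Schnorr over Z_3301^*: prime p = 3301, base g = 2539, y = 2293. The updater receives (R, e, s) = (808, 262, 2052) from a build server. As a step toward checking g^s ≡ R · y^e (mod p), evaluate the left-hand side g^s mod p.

2539^2 = 6446521 ≡ 2969
2539^4 ≡ 2969^2 = 8814961 ≡ 1291
2539^8 ≡ 1291^2 = 1666681 ≡ 2977
2539^16 ≡ 2977^2 = 8862529 ≡ 2645
2539^32 ≡ 2645^2 = 6996025 ≡ 1206
2539^64 ≡ 1206^2 = 1454436 ≡ 1996
2539^128 ≡ 1996^2 = 3984016 ≡ 3010
2539^256 ≡ 3010^2 = 9060100 ≡ 2156
2539^512 ≡ 2156^2 = 4648336 ≡ 528
2539^1024 ≡ 528^2 = 278784 ≡ 1500
2539^2048 ≡ 1500^2 = 2250000 ≡ 2019
2052 = 2048 + 4, so 2539^2052 ≡ 2019·1291 ≡ 2040 (mod 3301)

2040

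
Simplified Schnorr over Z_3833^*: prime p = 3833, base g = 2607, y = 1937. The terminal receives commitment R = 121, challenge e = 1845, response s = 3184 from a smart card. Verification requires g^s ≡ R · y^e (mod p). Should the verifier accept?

accept

g^s mod p:
Squares mod 3833: 2607^1≡2607, 2607^2≡540, 2607^4≡292, 2607^8≡938, 2607^16≡2087, 2607^32≡1281, 2607^64≡437, 2607^128≡3152, 2607^256≡3801, 2607^512≡1024, 2607^1024≡2167, 2607^2048≡464
3184 = 2048 + 1024 + 64 + 32 + 16, so 2607^3184 ≡ 464·2167·437·1281·2087 ≡ 682 (mod 3833)
R · y^e mod p:
Squares mod 3833: 1937^1≡1937, 1937^2≡3295, 1937^4≡1969, 1937^8≡1798, 1937^16≡1585, 1937^32≡1610, 1937^64≡992, 1937^128≡2816, 1937^256≡3212, 1937^512≡2341, 1937^1024≡2924
1845 = 1024 + 512 + 256 + 32 + 16 + 4 + 1, so 1937^1845 ≡ 2924·2341·3212·1610·1585·1969·1937 ≡ 1051 (mod 3833)
121·1051 = 127171 ≡ 682 (mod 3833)
682 ≡ 682 (mod 3833); signature holds.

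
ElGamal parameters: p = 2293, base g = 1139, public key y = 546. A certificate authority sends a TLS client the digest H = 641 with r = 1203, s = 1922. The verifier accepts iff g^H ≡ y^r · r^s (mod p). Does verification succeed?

passes

Left side g^H mod p:
1139^2 = 1297321 ≡ 1776
1139^4 ≡ 1776^2 = 3154176 ≡ 1301
1139^8 ≡ 1301^2 = 1692601 ≡ 367
1139^16 ≡ 367^2 = 134689 ≡ 1695
1139^32 ≡ 1695^2 = 2873025 ≡ 2189
1139^64 ≡ 2189^2 = 4791721 ≡ 1644
1139^128 ≡ 1644^2 = 2702736 ≡ 1582
1139^256 ≡ 1582^2 = 2502724 ≡ 1061
1139^512 ≡ 1061^2 = 1125721 ≡ 2151
641 = 512 + 128 + 1, so 1139^641 ≡ 2151·1582·1139 ≡ 1768 (mod 2293)
Right side y^r · r^s mod p:
546^2 = 298116 ≡ 26
546^4 ≡ 26^2 = 676
546^8 ≡ 676^2 = 456976 ≡ 669
546^16 ≡ 669^2 = 447561 ≡ 426
546^32 ≡ 426^2 = 181476 ≡ 329
546^64 ≡ 329^2 = 108241 ≡ 470
546^128 ≡ 470^2 = 220900 ≡ 772
546^256 ≡ 772^2 = 595984 ≡ 2097
546^512 ≡ 2097^2 = 4397409 ≡ 1728
546^1024 ≡ 1728^2 = 2985984 ≡ 498
1203 = 1024 + 128 + 32 + 16 + 2 + 1, so 546^1203 ≡ 498·772·329·426·26·546 ≡ 435 (mod 2293)
1203^2 = 1447209 ≡ 326
1203^4 ≡ 326^2 = 106276 ≡ 798
1203^8 ≡ 798^2 = 636804 ≡ 1643
1203^16 ≡ 1643^2 = 2699449 ≡ 588
1203^32 ≡ 588^2 = 345744 ≡ 1794
1203^64 ≡ 1794^2 = 3218436 ≡ 1357
1203^128 ≡ 1357^2 = 1841449 ≡ 170
1203^256 ≡ 170^2 = 28900 ≡ 1384
1203^512 ≡ 1384^2 = 1915456 ≡ 801
1203^1024 ≡ 801^2 = 641601 ≡ 1854
1922 = 1024 + 512 + 256 + 128 + 2, so 1203^1922 ≡ 1854·801·1384·170·326 ≡ 236 (mod 2293)
435·236 = 102660 ≡ 1768 (mod 2293)
1768 ≡ 1768 (mod 2293), so the signature is genuine.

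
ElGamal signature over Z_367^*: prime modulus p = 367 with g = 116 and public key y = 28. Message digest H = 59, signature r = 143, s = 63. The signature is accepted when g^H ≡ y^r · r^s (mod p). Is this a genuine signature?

genuine

Left side g^H mod p:
116^59 mod 367 = 241
Right side y^r · r^s mod p:
28^143 mod 367 = 98
143^63 mod 367 = 156
98·156 = 15288 ≡ 241 (mod 367)
241 ≡ 241 (mod 367), so the signature is genuine.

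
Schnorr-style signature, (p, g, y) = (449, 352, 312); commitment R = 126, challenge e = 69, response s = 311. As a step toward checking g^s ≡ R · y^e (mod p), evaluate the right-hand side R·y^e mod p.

392

Squares mod 449: 312^1≡312, 312^2≡360, 312^4≡288, 312^8≡328, 312^16≡273, 312^32≡444, 312^64≡25
69 = 64 + 4 + 1, so 312^69 ≡ 25·288·312 ≡ 53 (mod 449)
R · y^e ≡ 126·53 = 6678 ≡ 392 (mod 449)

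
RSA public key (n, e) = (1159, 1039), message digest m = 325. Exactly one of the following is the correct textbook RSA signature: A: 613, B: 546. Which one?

B

Candidate A: 613^1039 mod 1159 = 834
Candidate B: 546^1039 mod 1159 = 325
  → matches m = 325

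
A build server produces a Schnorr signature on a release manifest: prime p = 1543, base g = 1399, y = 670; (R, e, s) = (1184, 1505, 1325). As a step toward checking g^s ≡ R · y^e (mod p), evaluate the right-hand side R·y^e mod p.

670^1505 mod 1543 = 1113
R · y^e ≡ 1184·1113 = 1317792 ≡ 70 (mod 1543)

70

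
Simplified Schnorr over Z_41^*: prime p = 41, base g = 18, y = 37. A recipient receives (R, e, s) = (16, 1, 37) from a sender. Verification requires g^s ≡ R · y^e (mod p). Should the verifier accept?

reject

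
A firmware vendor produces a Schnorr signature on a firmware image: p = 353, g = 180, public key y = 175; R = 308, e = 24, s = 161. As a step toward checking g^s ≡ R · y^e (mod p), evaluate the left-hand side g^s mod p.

279

Squares mod 353: 180^1≡180, 180^2≡277, 180^4≡128, 180^8≡146, 180^16≡136, 180^32≡140, 180^64≡185, 180^128≡337
161 = 128 + 32 + 1, so 180^161 ≡ 337·140·180 ≡ 279 (mod 353)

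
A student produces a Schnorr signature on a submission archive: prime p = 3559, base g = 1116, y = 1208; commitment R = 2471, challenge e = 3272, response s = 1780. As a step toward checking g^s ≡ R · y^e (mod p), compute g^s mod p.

1116^1780 mod 3559 = 2443

2443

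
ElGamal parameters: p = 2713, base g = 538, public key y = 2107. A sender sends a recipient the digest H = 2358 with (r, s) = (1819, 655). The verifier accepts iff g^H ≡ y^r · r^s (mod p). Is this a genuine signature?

Left side g^H mod p:
Squares mod 2713: 538^1≡538, 538^2≡1866, 538^4≡1177, 538^8≡1699, 538^16≡2682, 538^32≡961, 538^64≡1101, 538^128≡2203, 538^256≡2365, 538^512≡1732, 538^1024≡1959, 538^2048≡1499
2358 = 2048 + 256 + 32 + 16 + 4 + 2, so 538^2358 ≡ 1499·2365·961·2682·1177·1866 ≡ 2197 (mod 2713)
Right side y^r · r^s mod p:
Squares mod 2713: 2107^1≡2107, 2107^2≡981, 2107^4≡1959, 2107^8≡1499, 2107^16≡637, 2107^32≡1532, 2107^64≡279, 2107^128≡1877, 2107^256≡1655, 2107^512≡1608, 2107^1024≡175
1819 = 1024 + 512 + 256 + 16 + 8 + 2 + 1, so 2107^1819 ≡ 175·1608·1655·637·1499·981·2107 ≡ 1883 (mod 2713)
Squares mod 2713: 1819^1≡1819, 1819^2≡1614, 1819^4≡516, 1819^8≡382, 1819^16≡2135, 1819^32≡385, 1819^64≡1723, 1819^128≡707, 1819^256≡657, 1819^512≡282
655 = 512 + 128 + 8 + 4 + 2 + 1, so 1819^655 ≡ 282·707·382·516·1614·1819 ≡ 1937 (mod 2713)
1883·1937 = 3647371 ≡ 1099 (mod 2713)
2197 ≠ 1099, so verification fails.

forged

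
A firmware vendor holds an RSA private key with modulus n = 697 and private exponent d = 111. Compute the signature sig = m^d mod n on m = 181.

m^2 ≡ 181^2 = 32761 ≡ 2
m^4 ≡ 2^2 = 4
m^8 ≡ 4^2 = 16
m^16 ≡ 16^2 = 256
m^32 ≡ 256^2 = 65536 ≡ 18
m^64 ≡ 18^2 = 324
111 = 64 + 32 + 8 + 4 + 2 + 1, so m^111 ≡ 324·18·16·4·2·181 ≡ 235 (mod 697)

235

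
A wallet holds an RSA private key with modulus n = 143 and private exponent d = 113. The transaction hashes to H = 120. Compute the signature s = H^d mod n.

87

H^2 ≡ 120^2 = 14400 ≡ 100
H^4 ≡ 100^2 = 10000 ≡ 133
H^8 ≡ 133^2 = 17689 ≡ 100
H^16 ≡ 100^2 = 10000 ≡ 133
H^32 ≡ 133^2 = 17689 ≡ 100
H^64 ≡ 100^2 = 10000 ≡ 133
113 = 64 + 32 + 16 + 1, so H^113 ≡ 133·100·133·120 ≡ 87 (mod 143)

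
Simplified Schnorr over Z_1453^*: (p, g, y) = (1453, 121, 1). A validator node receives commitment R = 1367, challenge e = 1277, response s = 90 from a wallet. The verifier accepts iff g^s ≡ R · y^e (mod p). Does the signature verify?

verifies

g^s mod p:
121^2 = 14641 ≡ 111
121^4 ≡ 111^2 = 12321 ≡ 697
121^8 ≡ 697^2 = 485809 ≡ 507
121^16 ≡ 507^2 = 257049 ≡ 1321
121^32 ≡ 1321^2 = 1745041 ≡ 1441
121^64 ≡ 1441^2 = 2076481 ≡ 144
90 = 64 + 16 + 8 + 2, so 121^90 ≡ 144·1321·507·111 ≡ 1367 (mod 1453)
R · y^e mod p:
1^2 = 1
1^4 ≡ 1^2 = 1
1^8 ≡ 1^2 = 1
1^16 ≡ 1^2 = 1
1^32 ≡ 1^2 = 1
1^64 ≡ 1^2 = 1
1^128 ≡ 1^2 = 1
1^256 ≡ 1^2 = 1
1^512 ≡ 1^2 = 1
1^1024 ≡ 1^2 = 1
1277 = 1024 + 128 + 64 + 32 + 16 + 8 + 4 + 1, so 1^1277 ≡ 1·1·1·1·1·1·1·1 ≡ 1 (mod 1453)
1367·1 = 1367 ≡ 1367 (mod 1453)
1367 ≡ 1367 (mod 1453); signature holds.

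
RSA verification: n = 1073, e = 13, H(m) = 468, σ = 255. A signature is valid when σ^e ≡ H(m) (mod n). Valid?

no

Squares mod 1073: σ^1≡255, σ^2≡645, σ^4≡774, σ^8≡342
13 = 8 + 4 + 1, so σ^13 ≡ 342·774·255 ≡ 256 (mod 1073)
σ^13 mod 1073 = 256, but H(m) = 468.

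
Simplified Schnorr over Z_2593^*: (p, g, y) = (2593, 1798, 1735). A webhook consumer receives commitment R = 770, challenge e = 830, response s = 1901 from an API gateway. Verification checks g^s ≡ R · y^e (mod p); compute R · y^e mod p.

1129

1735^2 = 3010225 ≡ 2345
1735^4 ≡ 2345^2 = 5499025 ≡ 1865
1735^8 ≡ 1865^2 = 3478225 ≡ 1012
1735^16 ≡ 1012^2 = 1024144 ≡ 2502
1735^32 ≡ 2502^2 = 6260004 ≡ 502
1735^64 ≡ 502^2 = 252004 ≡ 483
1735^128 ≡ 483^2 = 233289 ≡ 2512
1735^256 ≡ 2512^2 = 6310144 ≡ 1375
1735^512 ≡ 1375^2 = 1890625 ≡ 328
830 = 512 + 256 + 32 + 16 + 8 + 4 + 2, so 1735^830 ≡ 328·1375·502·2502·1012·1865·2345 ≡ 1170 (mod 2593)
R · y^e ≡ 770·1170 = 900900 ≡ 1129 (mod 2593)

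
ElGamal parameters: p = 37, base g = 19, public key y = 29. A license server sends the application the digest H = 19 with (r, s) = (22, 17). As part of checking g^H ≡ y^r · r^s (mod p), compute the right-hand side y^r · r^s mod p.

Squares mod 37: 29^1≡29, 29^2≡27, 29^4≡26, 29^8≡10, 29^16≡26
22 = 16 + 4 + 2, so 29^22 ≡ 26·26·27 ≡ 11 (mod 37)
Squares mod 37: 22^1≡22, 22^2≡3, 22^4≡9, 22^8≡7, 22^16≡12
17 = 16 + 1, so 22^17 ≡ 12·22 ≡ 5 (mod 37)
y^r · r^s ≡ 11·5 = 55 ≡ 18 (mod 37)

18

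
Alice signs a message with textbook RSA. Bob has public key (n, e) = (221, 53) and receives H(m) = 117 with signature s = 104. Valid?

s^2 ≡ 104^2 = 10816 ≡ 208
s^4 ≡ 208^2 = 43264 ≡ 169
s^8 ≡ 169^2 = 28561 ≡ 52
s^16 ≡ 52^2 = 2704 ≡ 52
s^32 ≡ 52^2 = 2704 ≡ 52
53 = 32 + 16 + 4 + 1, so s^53 ≡ 52·52·169·104 ≡ 117 (mod 221)
Since 117 equals the digest 117, verification succeeds.

yes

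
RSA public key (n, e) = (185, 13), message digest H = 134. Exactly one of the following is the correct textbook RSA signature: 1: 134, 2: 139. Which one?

Candidate 1: 134^2 = 17956 ≡ 11; 134^4 ≡ 11^2 = 121; 134^8 ≡ 121^2 = 14641 ≡ 26; 13 = 8 + 4 + 1, so 134^13 ≡ 26·121·134 ≡ 134 (mod 185)
  → matches H = 134
Candidate 2: 139^2 = 19321 ≡ 81; 139^4 ≡ 81^2 = 6561 ≡ 86; 139^8 ≡ 86^2 = 7396 ≡ 181; 13 = 8 + 4 + 1, so 139^13 ≡ 181·86·139 ≡ 99 (mod 185)

1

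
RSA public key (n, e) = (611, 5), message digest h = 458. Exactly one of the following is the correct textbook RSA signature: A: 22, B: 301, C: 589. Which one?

A

Candidate A: Squares mod 611: 22^1≡22, 22^2≡484, 22^4≡243; 5 = 4 + 1, so 22^5 ≡ 243·22 ≡ 458 (mod 611)
  → matches h = 458
Candidate B: Squares mod 611: 301^1≡301, 301^2≡173, 301^4≡601; 5 = 4 + 1, so 301^5 ≡ 601·301 ≡ 45 (mod 611)
Candidate C: Squares mod 611: 589^1≡589, 589^2≡484, 589^4≡243; 5 = 4 + 1, so 589^5 ≡ 243·589 ≡ 153 (mod 611)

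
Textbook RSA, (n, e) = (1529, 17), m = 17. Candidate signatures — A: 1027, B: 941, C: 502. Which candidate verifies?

C

Candidate A: Squares mod 1529: 1027^1≡1027, 1027^2≡1248, 1027^4≡982, 1027^8≡1054, 1027^16≡862; 17 = 16 + 1, so 1027^17 ≡ 862·1027 ≡ 1512 (mod 1529)
Candidate B: Squares mod 1529: 941^1≡941, 941^2≡190, 941^4≡933, 941^8≡488, 941^16≡1149; 17 = 16 + 1, so 941^17 ≡ 1149·941 ≡ 206 (mod 1529)
Candidate C: Squares mod 1529: 502^1≡502, 502^2≡1248, 502^4≡982, 502^8≡1054, 502^16≡862; 17 = 16 + 1, so 502^17 ≡ 862·502 ≡ 17 (mod 1529)
  → matches m = 17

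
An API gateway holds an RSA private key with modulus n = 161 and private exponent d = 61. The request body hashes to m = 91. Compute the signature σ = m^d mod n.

Squares mod 161: m^1≡91, m^2≡70, m^4≡70, m^8≡70, m^16≡70, m^32≡70
61 = 32 + 16 + 8 + 4 + 1, so m^61 ≡ 70·70·70·70·91 ≡ 91 (mod 161)

91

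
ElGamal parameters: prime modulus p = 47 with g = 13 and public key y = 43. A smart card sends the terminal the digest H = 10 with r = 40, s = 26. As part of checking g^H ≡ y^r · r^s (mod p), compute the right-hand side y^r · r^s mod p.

43^2 = 1849 ≡ 16
43^4 ≡ 16^2 = 256 ≡ 21
43^8 ≡ 21^2 = 441 ≡ 18
43^16 ≡ 18^2 = 324 ≡ 42
43^32 ≡ 42^2 = 1764 ≡ 25
40 = 32 + 8, so 43^40 ≡ 25·18 ≡ 27 (mod 47)
40^2 = 1600 ≡ 2
40^4 ≡ 2^2 = 4
40^8 ≡ 4^2 = 16
40^16 ≡ 16^2 = 256 ≡ 21
26 = 16 + 8 + 2, so 40^26 ≡ 21·16·2 ≡ 14 (mod 47)
y^r · r^s ≡ 27·14 = 378 ≡ 2 (mod 47)

2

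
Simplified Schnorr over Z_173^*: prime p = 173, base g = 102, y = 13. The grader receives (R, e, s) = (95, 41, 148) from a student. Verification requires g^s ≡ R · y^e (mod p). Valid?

no

g^s mod p:
102^2 = 10404 ≡ 24
102^4 ≡ 24^2 = 576 ≡ 57
102^8 ≡ 57^2 = 3249 ≡ 135
102^16 ≡ 135^2 = 18225 ≡ 60
102^32 ≡ 60^2 = 3600 ≡ 140
102^64 ≡ 140^2 = 19600 ≡ 51
102^128 ≡ 51^2 = 2601 ≡ 6
148 = 128 + 16 + 4, so 102^148 ≡ 6·60·57 ≡ 106 (mod 173)
R · y^e mod p:
13^2 = 169
13^4 ≡ 169^2 = 28561 ≡ 16
13^8 ≡ 16^2 = 256 ≡ 83
13^16 ≡ 83^2 = 6889 ≡ 142
13^32 ≡ 142^2 = 20164 ≡ 96
41 = 32 + 8 + 1, so 13^41 ≡ 96·83·13 ≡ 130 (mod 173)
95·130 = 12350 ≡ 67 (mod 173)
106 ≠ 67; the check fails.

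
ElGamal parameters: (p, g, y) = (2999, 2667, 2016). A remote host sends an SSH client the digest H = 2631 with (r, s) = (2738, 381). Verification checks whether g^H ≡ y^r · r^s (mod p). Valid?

no

Left side g^H mod p:
2667^2 = 7112889 ≡ 2260
2667^4 ≡ 2260^2 = 5107600 ≡ 303
2667^8 ≡ 303^2 = 91809 ≡ 1839
2667^16 ≡ 1839^2 = 3381921 ≡ 2048
2667^32 ≡ 2048^2 = 4194304 ≡ 1702
2667^64 ≡ 1702^2 = 2896804 ≡ 2769
2667^128 ≡ 2769^2 = 7667361 ≡ 1917
2667^256 ≡ 1917^2 = 3674889 ≡ 1114
2667^512 ≡ 1114^2 = 1240996 ≡ 2409
2667^1024 ≡ 2409^2 = 5803281 ≡ 216
2667^2048 ≡ 216^2 = 46656 ≡ 1671
2631 = 2048 + 512 + 64 + 4 + 2 + 1, so 2667^2631 ≡ 1671·2409·2769·303·2260·2667 ≡ 1047 (mod 2999)
Right side y^r · r^s mod p:
2016^2 = 4064256 ≡ 611
2016^4 ≡ 611^2 = 373321 ≡ 1445
2016^8 ≡ 1445^2 = 2088025 ≡ 721
2016^16 ≡ 721^2 = 519841 ≡ 1014
2016^32 ≡ 1014^2 = 1028196 ≡ 2538
2016^64 ≡ 2538^2 = 6441444 ≡ 2591
2016^128 ≡ 2591^2 = 6713281 ≡ 1519
2016^256 ≡ 1519^2 = 2307361 ≡ 1130
2016^512 ≡ 1130^2 = 1276900 ≡ 2325
2016^1024 ≡ 2325^2 = 5405625 ≡ 1427
2016^2048 ≡ 1427^2 = 2036329 ≡ 8
2738 = 2048 + 512 + 128 + 32 + 16 + 2, so 2016^2738 ≡ 8·2325·1519·2538·1014·611 ≡ 867 (mod 2999)
2738^2 = 7496644 ≡ 2143
2738^4 ≡ 2143^2 = 4592449 ≡ 980
2738^8 ≡ 980^2 = 960400 ≡ 720
2738^16 ≡ 720^2 = 518400 ≡ 2572
2738^32 ≡ 2572^2 = 6615184 ≡ 2389
2738^64 ≡ 2389^2 = 5707321 ≡ 224
2738^128 ≡ 224^2 = 50176 ≡ 2192
2738^256 ≡ 2192^2 = 4804864 ≡ 466
381 = 256 + 64 + 32 + 16 + 8 + 4 + 1, so 2738^381 ≡ 466·224·2389·2572·720·980·2738 ≡ 1072 (mod 2999)
867·1072 = 929424 ≡ 2733 (mod 2999)
1047 ≠ 2733, so verification fails.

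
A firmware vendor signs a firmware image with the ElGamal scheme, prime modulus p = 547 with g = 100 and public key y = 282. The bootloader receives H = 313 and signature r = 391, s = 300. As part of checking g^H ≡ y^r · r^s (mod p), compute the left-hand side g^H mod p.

149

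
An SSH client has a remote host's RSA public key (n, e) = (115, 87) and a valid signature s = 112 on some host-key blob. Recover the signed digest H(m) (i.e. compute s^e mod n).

s^2 ≡ 112^2 = 12544 ≡ 9
s^4 ≡ 9^2 = 81
s^8 ≡ 81^2 = 6561 ≡ 6
s^16 ≡ 6^2 = 36
s^32 ≡ 36^2 = 1296 ≡ 31
s^64 ≡ 31^2 = 961 ≡ 41
87 = 64 + 16 + 4 + 2 + 1, so s^87 ≡ 41·36·81·9·112 ≡ 38 (mod 115)

38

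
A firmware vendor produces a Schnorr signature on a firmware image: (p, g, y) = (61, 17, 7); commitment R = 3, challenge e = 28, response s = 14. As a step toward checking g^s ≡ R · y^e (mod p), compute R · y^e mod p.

7^2 = 49
7^4 ≡ 49^2 = 2401 ≡ 22
7^8 ≡ 22^2 = 484 ≡ 57
7^16 ≡ 57^2 = 3249 ≡ 16
28 = 16 + 8 + 4, so 7^28 ≡ 16·57·22 ≡ 56 (mod 61)
R · y^e ≡ 3·56 = 168 ≡ 46 (mod 61)

46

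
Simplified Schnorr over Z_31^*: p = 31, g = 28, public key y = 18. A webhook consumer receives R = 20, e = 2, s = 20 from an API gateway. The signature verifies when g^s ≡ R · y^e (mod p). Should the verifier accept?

reject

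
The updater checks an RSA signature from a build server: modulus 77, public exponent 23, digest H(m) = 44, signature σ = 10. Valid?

Squares mod 77: σ^1≡10, σ^2≡23, σ^4≡67, σ^8≡23, σ^16≡67
23 = 16 + 4 + 2 + 1, so σ^23 ≡ 67·67·23·10 ≡ 54 (mod 77)
54 ≠ 44, so verification fails.

no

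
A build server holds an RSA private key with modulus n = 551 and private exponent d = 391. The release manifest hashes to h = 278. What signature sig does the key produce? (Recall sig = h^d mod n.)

h^2 ≡ 278^2 = 77284 ≡ 144
h^4 ≡ 144^2 = 20736 ≡ 349
h^8 ≡ 349^2 = 121801 ≡ 30
h^16 ≡ 30^2 = 900 ≡ 349
h^32 ≡ 349^2 = 121801 ≡ 30
h^64 ≡ 30^2 = 900 ≡ 349
h^128 ≡ 349^2 = 121801 ≡ 30
h^256 ≡ 30^2 = 900 ≡ 349
391 = 256 + 128 + 4 + 2 + 1, so h^391 ≡ 349·30·349·144·278 ≡ 12 (mod 551)

12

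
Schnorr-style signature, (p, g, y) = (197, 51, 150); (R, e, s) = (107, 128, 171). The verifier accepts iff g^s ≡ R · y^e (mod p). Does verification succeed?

g^s mod p:
51^171 mod 197 = 171
R · y^e mod p:
150^128 mod 197 = 142
107·142 = 15194 ≡ 25 (mod 197)
171 ≠ 25; the check fails.

fails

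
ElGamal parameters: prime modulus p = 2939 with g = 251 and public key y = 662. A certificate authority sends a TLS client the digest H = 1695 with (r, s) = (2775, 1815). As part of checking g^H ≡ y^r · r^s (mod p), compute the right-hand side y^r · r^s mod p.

1829

662^2775 mod 2939 = 2095
2775^1815 mod 2939 = 259
y^r · r^s ≡ 2095·259 = 542605 ≡ 1829 (mod 2939)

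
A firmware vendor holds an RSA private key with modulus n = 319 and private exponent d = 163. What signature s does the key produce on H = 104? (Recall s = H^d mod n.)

70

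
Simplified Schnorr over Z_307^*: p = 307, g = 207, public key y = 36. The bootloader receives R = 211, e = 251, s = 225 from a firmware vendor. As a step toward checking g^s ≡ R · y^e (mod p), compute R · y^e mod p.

205

Squares mod 307: 36^1≡36, 36^2≡68, 36^4≡19, 36^8≡54, 36^16≡153, 36^32≡77, 36^64≡96, 36^128≡6
251 = 128 + 64 + 32 + 16 + 8 + 2 + 1, so 36^251 ≡ 6·96·77·153·54·68·36 ≡ 97 (mod 307)
R · y^e ≡ 211·97 = 20467 ≡ 205 (mod 307)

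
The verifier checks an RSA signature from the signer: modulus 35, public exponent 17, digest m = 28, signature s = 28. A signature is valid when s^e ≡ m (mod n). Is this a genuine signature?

s^2 ≡ 28^2 = 784 ≡ 14
s^4 ≡ 14^2 = 196 ≡ 21
s^8 ≡ 21^2 = 441 ≡ 21
s^16 ≡ 21^2 = 441 ≡ 21
17 = 16 + 1, so s^17 ≡ 21·28 ≡ 28 (mod 35)
28 = m, so the signature checks out.

genuine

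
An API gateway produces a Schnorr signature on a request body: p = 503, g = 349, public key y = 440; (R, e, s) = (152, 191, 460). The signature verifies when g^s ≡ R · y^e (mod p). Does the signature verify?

does not verify

g^s mod p:
349^2 = 121801 ≡ 75
349^4 ≡ 75^2 = 5625 ≡ 92
349^8 ≡ 92^2 = 8464 ≡ 416
349^16 ≡ 416^2 = 173056 ≡ 24
349^32 ≡ 24^2 = 576 ≡ 73
349^64 ≡ 73^2 = 5329 ≡ 299
349^128 ≡ 299^2 = 89401 ≡ 370
349^256 ≡ 370^2 = 136900 ≡ 84
460 = 256 + 128 + 64 + 8 + 4, so 349^460 ≡ 84·370·299·416·92 ≡ 283 (mod 503)
R · y^e mod p:
440^2 = 193600 ≡ 448
440^4 ≡ 448^2 = 200704 ≡ 7
440^8 ≡ 7^2 = 49
440^16 ≡ 49^2 = 2401 ≡ 389
440^32 ≡ 389^2 = 151321 ≡ 421
440^64 ≡ 421^2 = 177241 ≡ 185
440^128 ≡ 185^2 = 34225 ≡ 21
191 = 128 + 32 + 16 + 8 + 4 + 2 + 1, so 440^191 ≡ 21·421·389·49·7·448·440 ≡ 106 (mod 503)
152·106 = 16112 ≡ 16 (mod 503)
283 ≠ 16; the check fails.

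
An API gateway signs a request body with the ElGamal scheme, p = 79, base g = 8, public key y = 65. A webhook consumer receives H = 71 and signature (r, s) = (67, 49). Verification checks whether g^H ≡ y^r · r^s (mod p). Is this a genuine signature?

forged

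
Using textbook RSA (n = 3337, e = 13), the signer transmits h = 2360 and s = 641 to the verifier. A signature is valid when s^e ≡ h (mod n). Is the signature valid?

invalid

s^2 ≡ 641^2 = 410881 ≡ 430
s^4 ≡ 430^2 = 184900 ≡ 1365
s^8 ≡ 1365^2 = 1863225 ≡ 1179
13 = 8 + 4 + 1, so s^13 ≡ 1179·1365·641 ≡ 240 (mod 3337)
240 ≠ 2360, so verification fails.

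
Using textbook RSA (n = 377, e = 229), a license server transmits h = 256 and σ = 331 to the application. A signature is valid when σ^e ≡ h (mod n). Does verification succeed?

fails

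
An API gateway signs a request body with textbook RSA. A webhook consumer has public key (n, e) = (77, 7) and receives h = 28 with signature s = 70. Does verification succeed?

Squares mod 77: s^1≡70, s^2≡49, s^4≡14
7 = 4 + 2 + 1, so s^7 ≡ 14·49·70 ≡ 49 (mod 77)
49 ≠ 28, so verification fails.

fails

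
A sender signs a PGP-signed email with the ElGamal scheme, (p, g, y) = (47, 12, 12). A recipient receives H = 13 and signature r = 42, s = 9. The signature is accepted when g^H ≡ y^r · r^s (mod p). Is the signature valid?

Left side g^H mod p:
12^13 mod 47 = 6
Right side y^r · r^s mod p:
12^42 mod 47 = 21
42^9 mod 47 = 7
21·7 = 147 ≡ 6 (mod 47)
6 ≡ 6 (mod 47), so the signature is genuine.

valid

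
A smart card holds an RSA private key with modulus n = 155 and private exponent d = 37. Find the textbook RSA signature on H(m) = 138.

143

(H(m))^2 ≡ 138^2 = 19044 ≡ 134
(H(m))^4 ≡ 134^2 = 17956 ≡ 131
(H(m))^8 ≡ 131^2 = 17161 ≡ 111
(H(m))^16 ≡ 111^2 = 12321 ≡ 76
(H(m))^32 ≡ 76^2 = 5776 ≡ 41
37 = 32 + 4 + 1, so (H(m))^37 ≡ 41·131·138 ≡ 143 (mod 155)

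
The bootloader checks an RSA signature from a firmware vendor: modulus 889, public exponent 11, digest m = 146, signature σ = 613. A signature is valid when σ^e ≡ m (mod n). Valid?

no

σ^2 ≡ 613^2 = 375769 ≡ 611
σ^4 ≡ 611^2 = 373321 ≡ 830
σ^8 ≡ 830^2 = 688900 ≡ 814
11 = 8 + 2 + 1, so σ^11 ≡ 814·611·613 ≡ 786 (mod 889)
786 ≠ 146, so verification fails.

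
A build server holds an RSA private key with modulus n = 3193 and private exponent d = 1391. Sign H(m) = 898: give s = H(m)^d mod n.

(H(m))^2 ≡ 898^2 = 806404 ≡ 1768
(H(m))^4 ≡ 1768^2 = 3125824 ≡ 3070
(H(m))^8 ≡ 3070^2 = 9424900 ≡ 2357
(H(m))^16 ≡ 2357^2 = 5555449 ≡ 2822
(H(m))^32 ≡ 2822^2 = 7963684 ≡ 342
(H(m))^64 ≡ 342^2 = 116964 ≡ 2016
(H(m))^128 ≡ 2016^2 = 4064256 ≡ 2760
(H(m))^256 ≡ 2760^2 = 7617600 ≡ 2295
(H(m))^512 ≡ 2295^2 = 5267025 ≡ 1768
(H(m))^1024 ≡ 1768^2 = 3125824 ≡ 3070
1391 = 1024 + 256 + 64 + 32 + 8 + 4 + 2 + 1, so (H(m))^1391 ≡ 3070·2295·2016·342·2357·3070·1768·898 ≡ 3130 (mod 3193)

3130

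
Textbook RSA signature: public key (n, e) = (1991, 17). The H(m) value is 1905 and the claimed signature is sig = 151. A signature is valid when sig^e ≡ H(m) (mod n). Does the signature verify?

sig^2 ≡ 151^2 = 22801 ≡ 900
sig^4 ≡ 900^2 = 810000 ≡ 1654
sig^8 ≡ 1654^2 = 2735716 ≡ 82
sig^16 ≡ 82^2 = 6724 ≡ 751
17 = 16 + 1, so sig^17 ≡ 751·151 ≡ 1905 (mod 1991)
sig^17 mod 1991 = 1905 matches H(m).

verifies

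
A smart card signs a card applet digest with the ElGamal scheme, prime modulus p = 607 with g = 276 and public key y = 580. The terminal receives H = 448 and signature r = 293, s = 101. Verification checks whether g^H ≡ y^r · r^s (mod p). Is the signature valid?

valid

Left side g^H mod p:
Squares mod 607: 276^1≡276, 276^2≡301, 276^4≡158, 276^8≡77, 276^16≡466, 276^32≡457, 276^64≡41, 276^128≡467, 276^256≡176
448 = 256 + 128 + 64, so 276^448 ≡ 176·467·41 ≡ 415 (mod 607)
Right side y^r · r^s mod p:
Squares mod 607: 580^1≡580, 580^2≡122, 580^4≡316, 580^8≡308, 580^16≡172, 580^32≡448, 580^64≡394, 580^128≡451, 580^256≡56
293 = 256 + 32 + 4 + 1, so 580^293 ≡ 56·448·316·580 ≡ 450 (mod 607)
Squares mod 607: 293^1≡293, 293^2≡262, 293^4≡53, 293^8≡381, 293^16≡88, 293^32≡460, 293^64≡364
101 = 64 + 32 + 4 + 1, so 293^101 ≡ 364·460·53·293 ≡ 210 (mod 607)
450·210 = 94500 ≡ 415 (mod 607)
415 ≡ 415 (mod 607), so the signature is genuine.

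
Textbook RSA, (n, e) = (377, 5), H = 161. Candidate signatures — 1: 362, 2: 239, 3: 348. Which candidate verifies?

Candidate 1: Squares mod 377: 362^1≡362, 362^2≡225, 362^4≡107; 5 = 4 + 1, so 362^5 ≡ 107·362 ≡ 280 (mod 377)
Candidate 2: Squares mod 377: 239^1≡239, 239^2≡194, 239^4≡313; 5 = 4 + 1, so 239^5 ≡ 313·239 ≡ 161 (mod 377)
  → matches H = 161
Candidate 3: Squares mod 377: 348^1≡348, 348^2≡87, 348^4≡29; 5 = 4 + 1, so 348^5 ≡ 29·348 ≡ 290 (mod 377)

2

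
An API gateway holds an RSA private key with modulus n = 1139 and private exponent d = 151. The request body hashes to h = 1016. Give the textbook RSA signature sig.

h^2 ≡ 1016^2 = 1032256 ≡ 322
h^4 ≡ 322^2 = 103684 ≡ 35
h^8 ≡ 35^2 = 1225 ≡ 86
h^16 ≡ 86^2 = 7396 ≡ 562
h^32 ≡ 562^2 = 315844 ≡ 341
h^64 ≡ 341^2 = 116281 ≡ 103
h^128 ≡ 103^2 = 10609 ≡ 358
151 = 128 + 16 + 4 + 2 + 1, so h^151 ≡ 358·562·35·322·1016 ≡ 905 (mod 1139)

905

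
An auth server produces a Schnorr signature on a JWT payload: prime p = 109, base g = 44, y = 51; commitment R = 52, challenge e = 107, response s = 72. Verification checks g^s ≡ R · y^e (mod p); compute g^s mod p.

63

44^72 mod 109 = 63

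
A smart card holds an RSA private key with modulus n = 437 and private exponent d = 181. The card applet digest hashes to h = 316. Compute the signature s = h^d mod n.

h^2 ≡ 316^2 = 99856 ≡ 220
h^4 ≡ 220^2 = 48400 ≡ 330
h^8 ≡ 330^2 = 108900 ≡ 87
h^16 ≡ 87^2 = 7569 ≡ 140
h^32 ≡ 140^2 = 19600 ≡ 372
h^64 ≡ 372^2 = 138384 ≡ 292
h^128 ≡ 292^2 = 85264 ≡ 49
181 = 128 + 32 + 16 + 4 + 1, so h^181 ≡ 49·372·140·330·316 ≡ 297 (mod 437)

297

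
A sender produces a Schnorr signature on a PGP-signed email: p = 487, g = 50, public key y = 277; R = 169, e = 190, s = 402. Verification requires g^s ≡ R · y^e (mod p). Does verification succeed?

g^s mod p:
50^2 = 2500 ≡ 65
50^4 ≡ 65^2 = 4225 ≡ 329
50^8 ≡ 329^2 = 108241 ≡ 127
50^16 ≡ 127^2 = 16129 ≡ 58
50^32 ≡ 58^2 = 3364 ≡ 442
50^64 ≡ 442^2 = 195364 ≡ 77
50^128 ≡ 77^2 = 5929 ≡ 85
50^256 ≡ 85^2 = 7225 ≡ 407
402 = 256 + 128 + 16 + 2, so 50^402 ≡ 407·85·58·65 ≡ 167 (mod 487)
R · y^e mod p:
277^2 = 76729 ≡ 270
277^4 ≡ 270^2 = 72900 ≡ 337
277^8 ≡ 337^2 = 113569 ≡ 98
277^16 ≡ 98^2 = 9604 ≡ 351
277^32 ≡ 351^2 = 123201 ≡ 477
277^64 ≡ 477^2 = 227529 ≡ 100
277^128 ≡ 100^2 = 10000 ≡ 260
190 = 128 + 32 + 16 + 8 + 4 + 2, so 277^190 ≡ 260·477·351·98·337·270 ≡ 439 (mod 487)
169·439 = 74191 ≡ 167 (mod 487)
167 ≡ 167 (mod 487); signature holds.

passes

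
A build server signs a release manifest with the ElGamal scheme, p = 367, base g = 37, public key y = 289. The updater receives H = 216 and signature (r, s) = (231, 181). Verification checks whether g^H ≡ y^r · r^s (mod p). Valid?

Left side g^H mod p:
37^216 mod 367 = 106
Right side y^r · r^s mod p:
289^231 mod 367 = 72
231^181 mod 367 = 274
72·274 = 19728 ≡ 277 (mod 367)
106 ≠ 277, so verification fails.

no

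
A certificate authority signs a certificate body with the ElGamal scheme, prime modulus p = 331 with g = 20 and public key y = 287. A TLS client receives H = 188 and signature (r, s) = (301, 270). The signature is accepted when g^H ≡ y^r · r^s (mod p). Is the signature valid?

invalid

Left side g^H mod p:
20^2 = 400 ≡ 69
20^4 ≡ 69^2 = 4761 ≡ 127
20^8 ≡ 127^2 = 16129 ≡ 241
20^16 ≡ 241^2 = 58081 ≡ 156
20^32 ≡ 156^2 = 24336 ≡ 173
20^64 ≡ 173^2 = 29929 ≡ 139
20^128 ≡ 139^2 = 19321 ≡ 123
188 = 128 + 32 + 16 + 8 + 4, so 20^188 ≡ 123·173·156·241·127 ≡ 291 (mod 331)
Right side y^r · r^s mod p:
287^2 = 82369 ≡ 281
287^4 ≡ 281^2 = 78961 ≡ 183
287^8 ≡ 183^2 = 33489 ≡ 58
287^16 ≡ 58^2 = 3364 ≡ 54
287^32 ≡ 54^2 = 2916 ≡ 268
287^64 ≡ 268^2 = 71824 ≡ 328
287^128 ≡ 328^2 = 107584 ≡ 9
287^256 ≡ 9^2 = 81
301 = 256 + 32 + 8 + 4 + 1, so 287^301 ≡ 81·268·58·183·287 ≡ 191 (mod 331)
301^2 = 90601 ≡ 238
301^4 ≡ 238^2 = 56644 ≡ 43
301^8 ≡ 43^2 = 1849 ≡ 194
301^16 ≡ 194^2 = 37636 ≡ 233
301^32 ≡ 233^2 = 54289 ≡ 5
301^64 ≡ 5^2 = 25
301^128 ≡ 25^2 = 625 ≡ 294
301^256 ≡ 294^2 = 86436 ≡ 45
270 = 256 + 8 + 4 + 2, so 301^270 ≡ 45·194·43·238 ≡ 293 (mod 331)
191·293 = 55963 ≡ 24 (mod 331)
291 ≠ 24, so verification fails.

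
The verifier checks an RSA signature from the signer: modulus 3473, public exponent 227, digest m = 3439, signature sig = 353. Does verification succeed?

passes

Squares mod 3473: sig^1≡353, sig^2≡3054, sig^4≡1911, sig^8≡1798, sig^16≡2914, sig^32≡3384, sig^64≡975, sig^128≡2496
227 = 128 + 64 + 32 + 2 + 1, so sig^227 ≡ 2496·975·3384·3054·353 ≡ 3439 (mod 3473)
Since 3439 equals the digest 3439, verification succeeds.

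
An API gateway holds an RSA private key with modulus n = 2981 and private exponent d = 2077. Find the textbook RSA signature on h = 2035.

110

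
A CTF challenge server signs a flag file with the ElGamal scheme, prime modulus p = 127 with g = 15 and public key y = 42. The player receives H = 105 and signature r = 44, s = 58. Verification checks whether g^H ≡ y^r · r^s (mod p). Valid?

no

Left side g^H mod p:
15^2 = 225 ≡ 98
15^4 ≡ 98^2 = 9604 ≡ 79
15^8 ≡ 79^2 = 6241 ≡ 18
15^16 ≡ 18^2 = 324 ≡ 70
15^32 ≡ 70^2 = 4900 ≡ 74
15^64 ≡ 74^2 = 5476 ≡ 15
105 = 64 + 32 + 8 + 1, so 15^105 ≡ 15·74·18·15 ≡ 107 (mod 127)
Right side y^r · r^s mod p:
42^2 = 1764 ≡ 113
42^4 ≡ 113^2 = 12769 ≡ 69
42^8 ≡ 69^2 = 4761 ≡ 62
42^16 ≡ 62^2 = 3844 ≡ 34
42^32 ≡ 34^2 = 1156 ≡ 13
44 = 32 + 8 + 4, so 42^44 ≡ 13·62·69 ≡ 115 (mod 127)
44^2 = 1936 ≡ 31
44^4 ≡ 31^2 = 961 ≡ 72
44^8 ≡ 72^2 = 5184 ≡ 104
44^16 ≡ 104^2 = 10816 ≡ 21
44^32 ≡ 21^2 = 441 ≡ 60
58 = 32 + 16 + 8 + 2, so 44^58 ≡ 60·21·104·31 ≡ 18 (mod 127)
115·18 = 2070 ≡ 38 (mod 127)
107 ≠ 38, so verification fails.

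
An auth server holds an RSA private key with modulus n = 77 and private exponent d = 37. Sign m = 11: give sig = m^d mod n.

11

Squares mod 77: m^1≡11, m^2≡44, m^4≡11, m^8≡44, m^16≡11, m^32≡44
37 = 32 + 4 + 1, so m^37 ≡ 44·11·11 ≡ 11 (mod 77)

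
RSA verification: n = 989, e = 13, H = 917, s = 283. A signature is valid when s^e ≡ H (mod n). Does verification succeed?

Squares mod 989: s^1≡283, s^2≡969, s^4≡400, s^8≡771
13 = 8 + 4 + 1, so s^13 ≡ 771·400·283 ≡ 917 (mod 989)
917 = H, so the signature checks out.

passes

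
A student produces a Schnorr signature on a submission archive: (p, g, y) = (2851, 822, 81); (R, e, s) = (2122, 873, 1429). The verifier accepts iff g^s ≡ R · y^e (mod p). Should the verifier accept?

accept

g^s mod p:
822^2 = 675684 ≡ 2848
822^4 ≡ 2848^2 = 8111104 ≡ 9
822^8 ≡ 9^2 = 81
822^16 ≡ 81^2 = 6561 ≡ 859
822^32 ≡ 859^2 = 737881 ≡ 2323
822^64 ≡ 2323^2 = 5396329 ≡ 2237
822^128 ≡ 2237^2 = 5004169 ≡ 664
822^256 ≡ 664^2 = 440896 ≡ 1842
822^512 ≡ 1842^2 = 3392964 ≡ 274
822^1024 ≡ 274^2 = 75076 ≡ 950
1429 = 1024 + 256 + 128 + 16 + 4 + 1, so 822^1429 ≡ 950·1842·664·859·9·822 ≡ 2842 (mod 2851)
R · y^e mod p:
81^2 = 6561 ≡ 859
81^4 ≡ 859^2 = 737881 ≡ 2323
81^8 ≡ 2323^2 = 5396329 ≡ 2237
81^16 ≡ 2237^2 = 5004169 ≡ 664
81^32 ≡ 664^2 = 440896 ≡ 1842
81^64 ≡ 1842^2 = 3392964 ≡ 274
81^128 ≡ 274^2 = 75076 ≡ 950
81^256 ≡ 950^2 = 902500 ≡ 1584
81^512 ≡ 1584^2 = 2509056 ≡ 176
873 = 512 + 256 + 64 + 32 + 8 + 1, so 81^873 ≡ 176·1584·274·1842·2237·81 ≡ 176 (mod 2851)
2122·176 = 373472 ≡ 2842 (mod 2851)
2842 ≡ 2842 (mod 2851); signature holds.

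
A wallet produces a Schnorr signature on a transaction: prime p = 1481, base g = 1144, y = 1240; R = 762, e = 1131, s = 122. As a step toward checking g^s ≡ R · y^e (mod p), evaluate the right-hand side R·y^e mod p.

1152

1240^2 = 1537600 ≡ 322
1240^4 ≡ 322^2 = 103684 ≡ 14
1240^8 ≡ 14^2 = 196
1240^16 ≡ 196^2 = 38416 ≡ 1391
1240^32 ≡ 1391^2 = 1934881 ≡ 695
1240^64 ≡ 695^2 = 483025 ≡ 219
1240^128 ≡ 219^2 = 47961 ≡ 569
1240^256 ≡ 569^2 = 323761 ≡ 903
1240^512 ≡ 903^2 = 815409 ≡ 859
1240^1024 ≡ 859^2 = 737881 ≡ 343
1131 = 1024 + 64 + 32 + 8 + 2 + 1, so 1240^1131 ≡ 343·219·695·196·322·1240 ≡ 398 (mod 1481)
R · y^e ≡ 762·398 = 303276 ≡ 1152 (mod 1481)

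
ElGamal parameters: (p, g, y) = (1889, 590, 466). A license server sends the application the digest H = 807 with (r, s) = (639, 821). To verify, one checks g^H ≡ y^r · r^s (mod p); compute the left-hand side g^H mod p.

571

590^2 = 348100 ≡ 524
590^4 ≡ 524^2 = 274576 ≡ 671
590^8 ≡ 671^2 = 450241 ≡ 659
590^16 ≡ 659^2 = 434281 ≡ 1700
590^32 ≡ 1700^2 = 2890000 ≡ 1719
590^64 ≡ 1719^2 = 2954961 ≡ 565
590^128 ≡ 565^2 = 319225 ≡ 1873
590^256 ≡ 1873^2 = 3508129 ≡ 256
590^512 ≡ 256^2 = 65536 ≡ 1310
807 = 512 + 256 + 32 + 4 + 2 + 1, so 590^807 ≡ 1310·256·1719·671·524·590 ≡ 571 (mod 1889)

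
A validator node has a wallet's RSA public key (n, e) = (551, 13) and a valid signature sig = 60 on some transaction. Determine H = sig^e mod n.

14

Squares mod 551: sig^1≡60, sig^2≡294, sig^4≡480, sig^8≡82
13 = 8 + 4 + 1, so sig^13 ≡ 82·480·60 ≡ 14 (mod 551)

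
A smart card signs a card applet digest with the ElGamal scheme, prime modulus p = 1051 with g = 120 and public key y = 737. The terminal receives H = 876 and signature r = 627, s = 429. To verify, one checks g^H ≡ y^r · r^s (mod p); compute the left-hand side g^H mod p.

Squares mod 1051: 120^1≡120, 120^2≡737, 120^4≡853, 120^8≡317, 120^16≡644, 120^32≡642, 120^64≡172, 120^128≡156, 120^256≡163, 120^512≡294
876 = 512 + 256 + 64 + 32 + 8 + 4, so 120^876 ≡ 294·163·172·642·317·853 ≡ 120 (mod 1051)

120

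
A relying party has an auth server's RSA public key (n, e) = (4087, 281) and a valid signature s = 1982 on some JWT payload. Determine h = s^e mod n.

1227

s^2 ≡ 1982^2 = 3928324 ≡ 717
s^4 ≡ 717^2 = 514089 ≡ 3214
s^8 ≡ 3214^2 = 10329796 ≡ 1947
s^16 ≡ 1947^2 = 3790809 ≡ 2160
s^32 ≡ 2160^2 = 4665600 ≡ 2333
s^64 ≡ 2333^2 = 5442889 ≡ 3092
s^128 ≡ 3092^2 = 9560464 ≡ 971
s^256 ≡ 971^2 = 942841 ≡ 2831
281 = 256 + 16 + 8 + 1, so s^281 ≡ 2831·2160·1947·1982 ≡ 1227 (mod 4087)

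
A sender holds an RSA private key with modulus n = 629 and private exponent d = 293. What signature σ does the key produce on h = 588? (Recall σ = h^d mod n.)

567

h^2 ≡ 588^2 = 345744 ≡ 423
h^4 ≡ 423^2 = 178929 ≡ 293
h^8 ≡ 293^2 = 85849 ≡ 305
h^16 ≡ 305^2 = 93025 ≡ 562
h^32 ≡ 562^2 = 315844 ≡ 86
h^64 ≡ 86^2 = 7396 ≡ 477
h^128 ≡ 477^2 = 227529 ≡ 460
h^256 ≡ 460^2 = 211600 ≡ 256
293 = 256 + 32 + 4 + 1, so h^293 ≡ 256·86·293·588 ≡ 567 (mod 629)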